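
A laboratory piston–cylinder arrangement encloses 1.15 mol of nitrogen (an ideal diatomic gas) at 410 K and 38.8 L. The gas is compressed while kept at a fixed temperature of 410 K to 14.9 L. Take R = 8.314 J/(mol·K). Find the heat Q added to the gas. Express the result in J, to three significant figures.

Isothermal ⇒ ΔU = 0, so Q = W = nRT ln(V₂/V₁).
Q = (1.15)(8.314)(410) ln(14.9/38.8) = 3920 × -0.9571 = -3752 J.

Q ≈ -3750 J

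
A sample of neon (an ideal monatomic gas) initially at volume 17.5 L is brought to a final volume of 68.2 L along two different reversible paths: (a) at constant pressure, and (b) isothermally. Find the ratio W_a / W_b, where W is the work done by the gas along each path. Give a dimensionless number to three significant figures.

W_a / W_b ≈ 2.13

Path (a) isobaric: W = P₁(V₂ − V₁) → W_a/(P₁V₁) = 2.897.
Path (b) isothermal: W = P₁V₁ ln(V₂/V₁) → W_b/(P₁V₁) = 1.36.
W_a / W_b = 2.897 / 1.36 = 2.13.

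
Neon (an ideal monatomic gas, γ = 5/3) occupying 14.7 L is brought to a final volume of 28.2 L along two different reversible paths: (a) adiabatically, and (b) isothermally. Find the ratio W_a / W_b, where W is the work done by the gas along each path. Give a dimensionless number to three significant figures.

W_a / W_b ≈ 0.811

Path (a) adiabatic: W = P₁V₁(1 − (V₁/V₂)^(γ−1))/(γ−1) → W_a/(P₁V₁) = 0.5284.
Path (b) isothermal: W = P₁V₁ ln(V₂/V₁) → W_b/(P₁V₁) = 0.6515.
W_a / W_b = 0.5284 / 0.6515 = 0.8111.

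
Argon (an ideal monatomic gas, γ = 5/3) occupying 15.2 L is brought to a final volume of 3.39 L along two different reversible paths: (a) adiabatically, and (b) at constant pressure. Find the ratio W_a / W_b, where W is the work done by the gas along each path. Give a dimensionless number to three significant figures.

W_a / W_b ≈ 3.32

Path (a) adiabatic: W = P₁V₁(1 − (V₁/V₂)^(γ−1))/(γ−1) → W_a/(P₁V₁) = -2.579.
Path (b) isobaric: W = P₁(V₂ − V₁) → W_b/(P₁V₁) = -0.777.
W_a / W_b = -2.579 / -0.777 = 3.319.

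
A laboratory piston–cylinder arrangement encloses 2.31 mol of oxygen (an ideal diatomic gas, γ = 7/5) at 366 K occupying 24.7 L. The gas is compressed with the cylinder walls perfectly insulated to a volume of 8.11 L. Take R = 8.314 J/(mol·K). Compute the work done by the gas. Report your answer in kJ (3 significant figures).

W ≈ -9.86 kJ

Adiabatic: TV^(γ−1) = const with γ = 7/5.
T₂ = T₁ (V₁/V₂)^(γ−1) = 366 × (24.7/8.11)^0.4 = 366 × 1.561 = 571.4 K.
W_by = nCᵥ(T₁ − T₂) = (2.31)(20.79)(366 − 571.4) = -9863 J.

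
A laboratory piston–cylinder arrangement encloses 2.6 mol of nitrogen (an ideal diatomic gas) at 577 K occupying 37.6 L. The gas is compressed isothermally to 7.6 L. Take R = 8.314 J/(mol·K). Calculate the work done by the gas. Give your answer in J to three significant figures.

W ≈ -19900 J

Isothermal: W = nRT ln(V₂/V₁).
W = (2.6)(8.314)(577) × ln(7.6/37.6)
  = 12473 × -1.599
W_by_gas = -19942 J.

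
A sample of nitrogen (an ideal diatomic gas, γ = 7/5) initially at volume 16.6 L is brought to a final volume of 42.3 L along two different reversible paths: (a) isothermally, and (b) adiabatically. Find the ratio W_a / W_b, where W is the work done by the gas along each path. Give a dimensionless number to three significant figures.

W_a / W_b ≈ 1.20

Path (a) isothermal: W = P₁V₁ ln(V₂/V₁) → W_a/(P₁V₁) = 0.9354.
Path (b) adiabatic: W = P₁V₁(1 − (V₁/V₂)^(γ−1))/(γ−1) → W_b/(P₁V₁) = 0.7803.
W_a / W_b = 0.9354 / 0.7803 = 1.199.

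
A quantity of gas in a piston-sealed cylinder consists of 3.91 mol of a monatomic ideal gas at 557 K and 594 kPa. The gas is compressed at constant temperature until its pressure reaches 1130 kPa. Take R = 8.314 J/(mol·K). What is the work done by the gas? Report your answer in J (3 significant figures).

Isothermal process: W = nRT ln(V₂/V₁) = nRT ln(P₁/P₂).
W = (3.91)(8.314)(557) × ln(594/1130)
  = 18107 × ln(0.5257) = 18107 × -0.6431
W_by_gas = -11644 J.

W ≈ -11600 J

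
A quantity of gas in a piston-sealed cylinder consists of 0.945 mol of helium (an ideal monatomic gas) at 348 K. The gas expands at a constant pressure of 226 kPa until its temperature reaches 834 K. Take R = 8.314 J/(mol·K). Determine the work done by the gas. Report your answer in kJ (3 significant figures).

Isobaric: W = P ΔV = nR ΔT.
W = (0.945)(8.314)(834 − 348) = 3818 J.

W ≈ 3.82 kJ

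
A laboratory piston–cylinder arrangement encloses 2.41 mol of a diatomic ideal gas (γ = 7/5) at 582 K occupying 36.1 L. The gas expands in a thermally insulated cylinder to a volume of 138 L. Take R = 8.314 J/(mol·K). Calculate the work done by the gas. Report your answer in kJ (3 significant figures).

W ≈ 12.1 kJ

Adiabatic: TV^(γ−1) = const with γ = 7/5.
T₂ = T₁ (V₁/V₂)^(γ−1) = 582 × (36.1/138)^0.4 = 582 × 0.5849 = 340.4 K.
W_by = nCᵥ(T₁ − T₂) = (2.41)(20.79)(582 − 340.4) = 12103 J.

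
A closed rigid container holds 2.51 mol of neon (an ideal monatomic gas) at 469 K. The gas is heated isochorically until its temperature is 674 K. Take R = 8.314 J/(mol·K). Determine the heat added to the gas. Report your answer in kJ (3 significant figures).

Constant volume ⇒ W = 0, so Q = ΔU = nCᵥΔT with Cᵥ = 3R/2 = 12.47 J/(mol·K).
ΔU = (2.51)(12.47)(674 − 469) = 6417 J.

Q ≈ 6.42 kJ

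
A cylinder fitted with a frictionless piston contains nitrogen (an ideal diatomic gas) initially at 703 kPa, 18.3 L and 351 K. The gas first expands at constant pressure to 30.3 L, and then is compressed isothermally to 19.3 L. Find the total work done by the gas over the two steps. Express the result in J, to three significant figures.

W_total ≈ -1170 J

Step 1 (isobaric): W = PΔV = (703 kPa)(30.3 − 18.3 L) = 8436 J.
After step 1: P = 703 kPa, V = 30.3 L, T = 581.2 K.
Step 2 (isothermal): W = P₁V₁ ln(V₂/V₁) = (21301) ln(19.3/30.3) = -9608 J.
W_total = 8436 − 9608 = -1172 J.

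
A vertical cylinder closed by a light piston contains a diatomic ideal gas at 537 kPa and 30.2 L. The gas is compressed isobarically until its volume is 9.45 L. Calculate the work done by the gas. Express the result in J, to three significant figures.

W ≈ -11100 J

Isobaric: W = P ΔV.
W = (537 kPa)(9.45 − 30.2 L) = (537)(-20.75) = -11143 J.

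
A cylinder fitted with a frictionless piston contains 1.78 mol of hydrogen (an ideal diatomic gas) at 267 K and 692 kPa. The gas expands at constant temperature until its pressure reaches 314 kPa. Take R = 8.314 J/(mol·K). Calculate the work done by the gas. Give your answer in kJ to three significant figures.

Isothermal process: W = nRT ln(V₂/V₁) = nRT ln(P₁/P₂).
W = (1.78)(8.314)(267) × ln(692/314)
  = 3951 × ln(2.204) = 3951 × 0.7902
W_by_gas = 3122 J.

W ≈ 3.12 kJ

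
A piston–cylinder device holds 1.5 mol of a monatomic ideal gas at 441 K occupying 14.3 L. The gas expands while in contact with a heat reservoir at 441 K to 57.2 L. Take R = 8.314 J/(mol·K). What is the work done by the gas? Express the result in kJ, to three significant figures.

Isothermal: W = nRT ln(V₂/V₁).
W = (1.5)(8.314)(441) × ln(57.2/14.3)
  = 5500 × 1.386
W_by_gas = 7624 J.

W ≈ 7.62 kJ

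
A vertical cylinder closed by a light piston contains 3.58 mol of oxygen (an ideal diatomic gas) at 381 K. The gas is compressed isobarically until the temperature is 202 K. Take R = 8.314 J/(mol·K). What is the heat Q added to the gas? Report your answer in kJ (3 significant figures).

Q ≈ -18.6 kJ

Isobaric: W = nRΔT = (3.58)(8.314)(-179) = -5328 J.
ΔU = nCᵥΔT with Cᵥ = 5R/2: ΔU = (3.58)(20.79)(-179) = -13319 J.
Q = ΔU + W = -13319 − 5328 = -18647 J.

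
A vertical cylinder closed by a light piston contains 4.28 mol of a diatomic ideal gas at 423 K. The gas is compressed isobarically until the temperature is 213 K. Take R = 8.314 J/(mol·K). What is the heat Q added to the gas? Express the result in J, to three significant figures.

Q ≈ -26200 J

Isobaric: W = nRΔT = (4.28)(8.314)(-210) = -7473 J.
ΔU = nCᵥΔT with Cᵥ = 5R/2: ΔU = (4.28)(20.79)(-210) = -18682 J.
Q = ΔU + W = -18682 − 7473 = -26154 J.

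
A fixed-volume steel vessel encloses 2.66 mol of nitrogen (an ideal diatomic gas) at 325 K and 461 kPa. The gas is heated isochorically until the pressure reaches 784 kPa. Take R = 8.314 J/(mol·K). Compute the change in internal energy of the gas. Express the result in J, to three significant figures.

Constant volume ⇒ W = 0, so Q = ΔU = nCᵥΔT with Cᵥ = 5R/2 = 20.79 J/(mol·K).
At constant V, T₂/T₁ = P₂/P₁ ⇒ ΔT = T₁(P₂/P₁ − 1) = 325·(784/461 − 1) = 227.7 K.
ΔU = (2.66)(20.79)(227.7) = 12590 J.

ΔU ≈ 12600 J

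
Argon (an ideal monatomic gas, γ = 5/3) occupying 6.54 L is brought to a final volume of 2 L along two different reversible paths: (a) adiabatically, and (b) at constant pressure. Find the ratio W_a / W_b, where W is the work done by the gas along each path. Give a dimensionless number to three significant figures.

Path (a) adiabatic: W = P₁V₁(1 − (V₁/V₂)^(γ−1))/(γ−1) → W_a/(P₁V₁) = -1.805.
Path (b) isobaric: W = P₁(V₂ − V₁) → W_b/(P₁V₁) = -0.6942.
W_a / W_b = -1.805 / -0.6942 = 2.6.

W_a / W_b ≈ 2.60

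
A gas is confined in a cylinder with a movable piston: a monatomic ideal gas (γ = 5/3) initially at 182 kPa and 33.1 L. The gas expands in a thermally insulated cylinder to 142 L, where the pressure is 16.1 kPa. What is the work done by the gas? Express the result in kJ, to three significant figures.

W ≈ 5.61 kJ

Adiabatic: W = (P₁V₁ − P₂V₂)/(γ − 1) with γ = 5/3.
P₁V₁ = 6024 J, P₂V₂ = 2286 J.
W = (6024 − 2286) / 0.6667 = 5607 J.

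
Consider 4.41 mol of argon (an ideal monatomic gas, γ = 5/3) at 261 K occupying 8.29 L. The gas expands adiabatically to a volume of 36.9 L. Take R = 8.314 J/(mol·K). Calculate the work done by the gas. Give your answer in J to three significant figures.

Adiabatic: TV^(γ−1) = const with γ = 5/3.
T₂ = T₁ (V₁/V₂)^(γ−1) = 261 × (8.29/36.9)^0.667 = 261 × 0.3696 = 96.46 K.
W_by = nCᵥ(T₁ − T₂) = (4.41)(12.47)(261 − 96.46) = 9049 J.

W ≈ 9050 J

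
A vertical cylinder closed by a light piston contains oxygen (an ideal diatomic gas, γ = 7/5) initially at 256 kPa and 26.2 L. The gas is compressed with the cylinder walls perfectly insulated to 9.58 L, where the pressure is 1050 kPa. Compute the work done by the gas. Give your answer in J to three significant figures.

W ≈ -8380 J

Adiabatic: W = (P₁V₁ − P₂V₂)/(γ − 1) with γ = 7/5.
P₁V₁ = 6707 J, P₂V₂ = 10059 J.
W = (6707 − 10059) / 0.4 = -8380 J.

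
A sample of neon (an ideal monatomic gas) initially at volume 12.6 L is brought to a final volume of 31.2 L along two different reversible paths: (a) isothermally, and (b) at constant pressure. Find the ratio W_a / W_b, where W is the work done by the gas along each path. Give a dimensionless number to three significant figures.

W_a / W_b ≈ 0.614

Path (a) isothermal: W = P₁V₁ ln(V₂/V₁) → W_a/(P₁V₁) = 0.9067.
Path (b) isobaric: W = P₁(V₂ − V₁) → W_b/(P₁V₁) = 1.476.
W_a / W_b = 0.9067 / 1.476 = 0.6142.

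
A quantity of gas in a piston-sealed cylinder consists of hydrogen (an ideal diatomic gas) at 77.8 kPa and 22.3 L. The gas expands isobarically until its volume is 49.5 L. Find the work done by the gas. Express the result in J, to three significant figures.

W ≈ 2120 J

Isobaric: W = P ΔV.
W = (77.8 kPa)(49.5 − 22.3 L) = (77.8)(27.2) = 2116 J.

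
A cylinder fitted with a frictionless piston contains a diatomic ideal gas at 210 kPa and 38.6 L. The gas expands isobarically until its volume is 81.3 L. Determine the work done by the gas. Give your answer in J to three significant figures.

Isobaric: W = P ΔV.
W = (210 kPa)(81.3 − 38.6 L) = (210)(42.7) = 8967 J.

W ≈ 8970 J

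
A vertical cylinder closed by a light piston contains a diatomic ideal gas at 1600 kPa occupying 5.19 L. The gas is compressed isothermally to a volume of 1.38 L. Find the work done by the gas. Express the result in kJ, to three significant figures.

W ≈ -11.0 kJ

Isothermal: W = nRT ln(V₂/V₁) = P₁V₁ ln(V₂/V₁).
P₁V₁ = (1600 kPa)(5.19 L) = 8304 J.
W = 8304 × ln(1.38/5.19) = 8304 × -1.325
W_by_gas = -11000 J.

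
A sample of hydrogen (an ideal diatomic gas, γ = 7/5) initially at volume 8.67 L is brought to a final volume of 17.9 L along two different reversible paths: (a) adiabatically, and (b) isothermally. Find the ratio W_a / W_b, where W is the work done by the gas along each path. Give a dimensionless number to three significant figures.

Path (a) adiabatic: W = P₁V₁(1 − (V₁/V₂)^(γ−1))/(γ−1) → W_a/(P₁V₁) = 0.6293.
Path (b) isothermal: W = P₁V₁ ln(V₂/V₁) → W_b/(P₁V₁) = 0.7249.
W_a / W_b = 0.6293 / 0.7249 = 0.8681.

W_a / W_b ≈ 0.868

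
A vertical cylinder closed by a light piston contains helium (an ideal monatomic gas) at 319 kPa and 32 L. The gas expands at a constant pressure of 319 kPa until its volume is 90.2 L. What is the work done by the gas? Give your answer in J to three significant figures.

W ≈ 18600 J

Isobaric: W = P ΔV.
W = (319 kPa)(90.2 − 32 L) = (319)(58.2) = 18566 J.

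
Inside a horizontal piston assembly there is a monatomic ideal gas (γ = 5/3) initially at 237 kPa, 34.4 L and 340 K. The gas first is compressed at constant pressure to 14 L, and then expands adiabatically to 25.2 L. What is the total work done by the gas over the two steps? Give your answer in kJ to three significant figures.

Step 1 (isobaric): W = PΔV = (237 kPa)(14 − 34.4 L) = -4835 J.
After step 1: P = 237 kPa, V = 14 L, T = 138.4 K.
Step 2 (adiabatic): W = (P₁V₁ − P₂V₂)/(γ−1) = (3318 − 2242)/0.667 = 1614 J.
W_total = -4835 + 1614 = -3221 J.

W_total ≈ -3.22 kJ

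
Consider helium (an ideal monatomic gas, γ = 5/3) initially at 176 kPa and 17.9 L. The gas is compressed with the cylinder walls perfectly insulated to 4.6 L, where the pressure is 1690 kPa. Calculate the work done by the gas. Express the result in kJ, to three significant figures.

W ≈ -6.94 kJ

Adiabatic: W = (P₁V₁ − P₂V₂)/(γ − 1) with γ = 5/3.
P₁V₁ = 3150 J, P₂V₂ = 7774 J.
W = (3150 − 7774) / 0.6667 = -6935 J.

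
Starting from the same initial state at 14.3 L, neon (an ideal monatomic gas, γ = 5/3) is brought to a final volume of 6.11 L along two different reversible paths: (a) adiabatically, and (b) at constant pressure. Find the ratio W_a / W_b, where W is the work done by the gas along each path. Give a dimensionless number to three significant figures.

W_a / W_b ≈ 2.00

Path (a) adiabatic: W = P₁V₁(1 − (V₁/V₂)^(γ−1))/(γ−1) → W_a/(P₁V₁) = -1.144.
Path (b) isobaric: W = P₁(V₂ − V₁) → W_b/(P₁V₁) = -0.5727.
W_a / W_b = -1.144 / -0.5727 = 1.998.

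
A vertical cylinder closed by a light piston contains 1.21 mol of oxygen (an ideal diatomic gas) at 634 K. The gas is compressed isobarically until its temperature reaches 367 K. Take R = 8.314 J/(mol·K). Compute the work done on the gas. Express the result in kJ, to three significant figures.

W ≈ 2.69 kJ

Isobaric: W = P ΔV = nR ΔT.
W = (1.21)(8.314)(367 − 634) = -2686 J.
Work on gas = −W_by = 2686 J.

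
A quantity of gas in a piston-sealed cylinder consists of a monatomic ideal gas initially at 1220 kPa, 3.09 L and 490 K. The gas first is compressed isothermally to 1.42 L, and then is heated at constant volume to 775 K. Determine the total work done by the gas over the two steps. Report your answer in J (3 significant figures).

Step 1 (isothermal): W = P₁V₁ ln(V₂/V₁) = (3770) ln(1.42/3.09) = -2931 J.
Step 2 (isochoric): W = 0 (constant volume).
W_total = -2931 + 0 = -2931 J.

W_total ≈ -2930 J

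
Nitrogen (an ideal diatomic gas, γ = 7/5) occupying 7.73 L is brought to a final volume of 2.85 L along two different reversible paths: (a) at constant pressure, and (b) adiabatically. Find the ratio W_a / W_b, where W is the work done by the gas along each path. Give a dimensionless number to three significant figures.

Path (a) isobaric: W = P₁(V₂ − V₁) → W_a/(P₁V₁) = -0.6313.
Path (b) adiabatic: W = P₁V₁(1 − (V₁/V₂)^(γ−1))/(γ−1) → W_b/(P₁V₁) = -1.226.
W_a / W_b = -0.6313 / -1.226 = 0.5148.

W_a / W_b ≈ 0.515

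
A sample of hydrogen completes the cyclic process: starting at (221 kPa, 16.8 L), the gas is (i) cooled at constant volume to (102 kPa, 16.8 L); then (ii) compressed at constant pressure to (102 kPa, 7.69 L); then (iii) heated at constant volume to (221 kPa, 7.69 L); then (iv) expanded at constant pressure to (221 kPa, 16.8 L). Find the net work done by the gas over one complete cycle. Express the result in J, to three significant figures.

Constant-volume legs do no work.
W(ii) = (102)(7.69 − 16.8) = -929.2 J; W(iv) = (221)(16.8 − 7.69) = 2013 J.
W_net = -929.2 + 2013 = 1084 J (the clockwise enclosed area).

W_net ≈ 1080 J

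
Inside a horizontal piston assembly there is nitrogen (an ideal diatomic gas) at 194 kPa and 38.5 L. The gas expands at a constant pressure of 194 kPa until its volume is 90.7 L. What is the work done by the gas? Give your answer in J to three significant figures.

W ≈ 10100 J

Isobaric: W = P ΔV.
W = (194 kPa)(90.7 − 38.5 L) = (194)(52.2) = 10127 J.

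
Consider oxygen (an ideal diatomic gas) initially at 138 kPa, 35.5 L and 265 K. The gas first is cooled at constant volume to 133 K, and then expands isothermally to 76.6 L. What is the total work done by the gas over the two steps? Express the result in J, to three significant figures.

W_total ≈ 1890 J

Step 1 (isochoric): W = 0 (constant volume).
After step 1: P = 69.26 kPa (V unchanged).
Step 2 (isothermal): W = P₁V₁ ln(V₂/V₁) = (2459) ln(76.6/35.5) = 1891 J.
W_total = 0 + 1891 = 1891 J.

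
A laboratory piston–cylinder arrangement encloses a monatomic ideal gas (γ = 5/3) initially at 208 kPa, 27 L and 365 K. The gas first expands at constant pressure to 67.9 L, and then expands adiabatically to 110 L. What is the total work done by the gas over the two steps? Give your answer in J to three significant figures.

W_total ≈ 14300 J

Step 1 (isobaric): W = PΔV = (208 kPa)(67.9 − 27 L) = 8507 J.
After step 1: P = 208 kPa, V = 67.9 L, T = 917.9 K.
Step 2 (adiabatic): W = (P₁V₁ − P₂V₂)/(γ−1) = (14123 − 10239)/0.667 = 5827 J.
W_total = 8507 + 5827 = 14334 J.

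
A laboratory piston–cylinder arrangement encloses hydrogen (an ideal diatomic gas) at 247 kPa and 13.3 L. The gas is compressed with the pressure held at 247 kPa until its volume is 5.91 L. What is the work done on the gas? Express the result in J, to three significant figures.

W ≈ 1830 J

Isobaric: W = P ΔV.
W = (247 kPa)(5.91 − 13.3 L) = (247)(-7.39) = -1825 J.
Work on gas = −W_by = 1825 J.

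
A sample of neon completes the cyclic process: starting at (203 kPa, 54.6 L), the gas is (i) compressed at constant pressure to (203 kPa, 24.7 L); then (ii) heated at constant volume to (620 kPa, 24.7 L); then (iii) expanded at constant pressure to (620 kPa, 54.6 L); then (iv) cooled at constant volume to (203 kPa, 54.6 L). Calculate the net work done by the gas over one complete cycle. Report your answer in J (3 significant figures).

W_net ≈ 12500 J

Constant-volume legs do no work.
W(i) = (203)(24.7 − 54.6) = -6070 J; W(iii) = (620)(54.6 − 24.7) = 18538 J.
W_net = -6070 + 18538 = 12468 J (the clockwise enclosed area).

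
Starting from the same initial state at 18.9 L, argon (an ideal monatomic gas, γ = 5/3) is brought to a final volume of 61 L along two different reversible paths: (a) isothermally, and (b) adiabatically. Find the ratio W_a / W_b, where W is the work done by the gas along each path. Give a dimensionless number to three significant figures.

W_a / W_b ≈ 1.44

Path (a) isothermal: W = P₁V₁ ln(V₂/V₁) → W_a/(P₁V₁) = 1.172.
Path (b) adiabatic: W = P₁V₁(1 − (V₁/V₂)^(γ−1))/(γ−1) → W_b/(P₁V₁) = 0.8132.
W_a / W_b = 1.172 / 0.8132 = 1.441.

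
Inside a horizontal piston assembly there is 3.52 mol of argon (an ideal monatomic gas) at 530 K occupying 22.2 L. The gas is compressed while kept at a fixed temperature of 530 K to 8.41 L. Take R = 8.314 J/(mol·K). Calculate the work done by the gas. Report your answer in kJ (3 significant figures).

W ≈ -15.1 kJ

Isothermal: W = nRT ln(V₂/V₁).
W = (3.52)(8.314)(530) × ln(8.41/22.2)
  = 15511 × -0.9707
W_by_gas = -15056 J.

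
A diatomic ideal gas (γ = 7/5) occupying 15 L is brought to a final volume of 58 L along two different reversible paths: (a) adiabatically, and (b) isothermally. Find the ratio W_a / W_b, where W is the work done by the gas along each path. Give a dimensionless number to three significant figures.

W_a / W_b ≈ 0.772

Path (a) adiabatic: W = P₁V₁(1 − (V₁/V₂)^(γ−1))/(γ−1) → W_a/(P₁V₁) = 1.045.
Path (b) isothermal: W = P₁V₁ ln(V₂/V₁) → W_b/(P₁V₁) = 1.352.
W_a / W_b = 1.045 / 1.352 = 0.7724.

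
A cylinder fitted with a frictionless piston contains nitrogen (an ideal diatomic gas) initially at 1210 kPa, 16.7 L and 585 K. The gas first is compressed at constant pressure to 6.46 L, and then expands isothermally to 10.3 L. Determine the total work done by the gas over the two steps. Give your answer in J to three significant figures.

W_total ≈ -8740 J

Step 1 (isobaric): W = PΔV = (1210 kPa)(6.46 − 16.7 L) = -12390 J.
After step 1: P = 1210 kPa, V = 6.46 L, T = 226.3 K.
Step 2 (isothermal): W = P₁V₁ ln(V₂/V₁) = (7817) ln(10.3/6.46) = 3647 J.
W_total = -12390 + 3647 = -8744 J.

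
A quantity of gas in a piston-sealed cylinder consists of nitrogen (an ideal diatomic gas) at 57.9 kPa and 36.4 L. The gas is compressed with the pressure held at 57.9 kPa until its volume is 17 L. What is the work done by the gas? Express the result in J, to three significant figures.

Isobaric: W = P ΔV.
W = (57.9 kPa)(17 − 36.4 L) = (57.9)(-19.4) = -1123 J.

W ≈ -1120 J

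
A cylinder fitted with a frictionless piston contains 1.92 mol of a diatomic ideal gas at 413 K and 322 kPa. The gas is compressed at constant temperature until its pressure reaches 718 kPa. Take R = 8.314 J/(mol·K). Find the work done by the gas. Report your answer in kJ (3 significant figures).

W ≈ -5.29 kJ

Isothermal process: W = nRT ln(V₂/V₁) = nRT ln(P₁/P₂).
W = (1.92)(8.314)(413) × ln(322/718)
  = 6593 × ln(0.4485) = 6593 × -0.8019
W_by_gas = -5287 J.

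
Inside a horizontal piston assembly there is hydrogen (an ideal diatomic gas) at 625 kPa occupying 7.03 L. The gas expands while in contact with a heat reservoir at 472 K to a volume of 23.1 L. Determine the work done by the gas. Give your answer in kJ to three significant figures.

W ≈ 5.23 kJ

Isothermal: W = nRT ln(V₂/V₁) = P₁V₁ ln(V₂/V₁).
P₁V₁ = (625 kPa)(7.03 L) = 4394 J.
W = 4394 × ln(23.1/7.03) = 4394 × 1.19
W_by_gas = 5227 J.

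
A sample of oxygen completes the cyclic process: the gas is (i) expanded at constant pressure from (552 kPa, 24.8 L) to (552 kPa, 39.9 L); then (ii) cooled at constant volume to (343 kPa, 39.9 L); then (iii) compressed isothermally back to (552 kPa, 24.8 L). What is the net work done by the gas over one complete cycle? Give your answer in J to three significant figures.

Leg (i): W = PΔV = (552)(39.9 − 24.8) = 8335 J.
Leg (ii): W = 0.
Leg (iii): W = PᵢVᵢ ln(V_f/Vᵢ) = (13686) ln(24.8/39.9) = -6508 J.
W_net = 8335 − 6508 = 1827 J.

W_net ≈ 1830 J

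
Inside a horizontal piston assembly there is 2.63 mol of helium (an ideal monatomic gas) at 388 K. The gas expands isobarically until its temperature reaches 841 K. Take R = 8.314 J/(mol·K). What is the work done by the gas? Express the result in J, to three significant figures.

W ≈ 9910 J

Isobaric: W = P ΔV = nR ΔT.
W = (2.63)(8.314)(841 − 388) = 9905 J.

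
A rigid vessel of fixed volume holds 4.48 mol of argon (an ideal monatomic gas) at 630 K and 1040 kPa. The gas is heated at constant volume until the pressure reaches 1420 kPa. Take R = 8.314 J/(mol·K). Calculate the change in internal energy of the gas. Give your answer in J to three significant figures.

ΔU ≈ 12900 J

Constant volume ⇒ W = 0, so Q = ΔU = nCᵥΔT with Cᵥ = 3R/2 = 12.47 J/(mol·K).
At constant V, T₂/T₁ = P₂/P₁ ⇒ ΔT = T₁(P₂/P₁ − 1) = 630·(1420/1040 − 1) = 230.2 K.
ΔU = (4.48)(12.47)(230.2) = 12861 J.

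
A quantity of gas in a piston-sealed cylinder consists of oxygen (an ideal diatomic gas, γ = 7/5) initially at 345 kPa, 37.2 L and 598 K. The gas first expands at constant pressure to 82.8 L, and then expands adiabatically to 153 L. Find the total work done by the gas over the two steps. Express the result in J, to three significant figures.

W_total ≈ 31300 J

Step 1 (isobaric): W = PΔV = (345 kPa)(82.8 − 37.2 L) = 15732 J.
After step 1: P = 345 kPa, V = 82.8 L, T = 1331 K.
Step 2 (adiabatic): W = (P₁V₁ − P₂V₂)/(γ−1) = (28566 − 22345)/0.4 = 15552 J.
W_total = 15732 + 15552 = 31284 J.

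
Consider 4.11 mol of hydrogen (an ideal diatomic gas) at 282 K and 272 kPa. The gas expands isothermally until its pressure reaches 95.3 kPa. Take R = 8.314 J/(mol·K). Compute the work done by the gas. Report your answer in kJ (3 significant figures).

Isothermal process: W = nRT ln(V₂/V₁) = nRT ln(P₁/P₂).
W = (4.11)(8.314)(282) × ln(272/95.3)
  = 9636 × ln(2.854) = 9636 × 1.049
W_by_gas = 10106 J.

W ≈ 10.1 kJ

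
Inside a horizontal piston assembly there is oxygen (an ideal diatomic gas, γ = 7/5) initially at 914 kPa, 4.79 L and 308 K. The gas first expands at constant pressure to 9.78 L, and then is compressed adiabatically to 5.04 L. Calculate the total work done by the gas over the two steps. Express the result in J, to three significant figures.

Step 1 (isobaric): W = PΔV = (914 kPa)(9.78 − 4.79 L) = 4561 J.
After step 1: P = 914 kPa, V = 9.78 L, T = 628.9 K.
Step 2 (adiabatic): W = (P₁V₁ − P₂V₂)/(γ−1) = (8939 − 11653)/0.4 = -6786 J.
W_total = 4561 − 6786 = -2225 J.

W_total ≈ -2230 J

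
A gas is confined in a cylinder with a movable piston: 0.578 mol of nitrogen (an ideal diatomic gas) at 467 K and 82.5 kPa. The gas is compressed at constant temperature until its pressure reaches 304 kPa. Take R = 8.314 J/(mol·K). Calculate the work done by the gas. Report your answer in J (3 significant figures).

W ≈ -2930 J

Isothermal process: W = nRT ln(V₂/V₁) = nRT ln(P₁/P₂).
W = (0.578)(8.314)(467) × ln(82.5/304)
  = 2244 × ln(0.2714) = 2244 × -1.304
W_by_gas = -2927 J.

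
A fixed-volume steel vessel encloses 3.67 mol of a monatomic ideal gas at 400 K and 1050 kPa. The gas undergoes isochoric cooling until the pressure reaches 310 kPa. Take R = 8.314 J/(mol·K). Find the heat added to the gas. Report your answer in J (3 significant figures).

Constant volume ⇒ W = 0, so Q = ΔU = nCᵥΔT with Cᵥ = 3R/2 = 12.47 J/(mol·K).
At constant V, T₂/T₁ = P₂/P₁ ⇒ ΔT = T₁(P₂/P₁ − 1) = 400·(310/1050 − 1) = -281.9 K.
ΔU = (3.67)(12.47)(-281.9) = -12902 J.

Q ≈ -12900 J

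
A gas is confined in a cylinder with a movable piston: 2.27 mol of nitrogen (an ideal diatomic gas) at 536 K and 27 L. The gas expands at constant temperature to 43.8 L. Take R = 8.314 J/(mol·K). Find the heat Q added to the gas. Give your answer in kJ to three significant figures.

Isothermal ⇒ ΔU = 0, so Q = W = nRT ln(V₂/V₁).
Q = (2.27)(8.314)(536) ln(43.8/27) = 10116 × 0.4838 = 4894 J.

Q ≈ 4.89 kJ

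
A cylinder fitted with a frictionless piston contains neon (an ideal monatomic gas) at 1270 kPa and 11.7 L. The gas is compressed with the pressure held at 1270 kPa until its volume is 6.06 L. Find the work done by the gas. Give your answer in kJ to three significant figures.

W ≈ -7.16 kJ

Isobaric: W = P ΔV.
W = (1270 kPa)(6.06 − 11.7 L) = (1270)(-5.64) = -7163 J.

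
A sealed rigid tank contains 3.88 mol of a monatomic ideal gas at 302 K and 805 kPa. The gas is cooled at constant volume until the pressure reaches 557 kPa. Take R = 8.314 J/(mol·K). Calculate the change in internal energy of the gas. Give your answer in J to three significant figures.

ΔU ≈ -4500 J

Constant volume ⇒ W = 0, so Q = ΔU = nCᵥΔT with Cᵥ = 3R/2 = 12.47 J/(mol·K).
At constant V, T₂/T₁ = P₂/P₁ ⇒ ΔT = T₁(P₂/P₁ − 1) = 302·(557/805 − 1) = -93.04 K.
ΔU = (3.88)(12.47)(-93.04) = -4502 J.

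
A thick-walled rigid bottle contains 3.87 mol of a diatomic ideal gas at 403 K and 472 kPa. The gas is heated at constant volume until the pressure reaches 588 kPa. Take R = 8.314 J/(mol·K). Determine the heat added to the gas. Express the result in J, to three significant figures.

Q ≈ 7970 J

Constant volume ⇒ W = 0, so Q = ΔU = nCᵥΔT with Cᵥ = 5R/2 = 20.79 J/(mol·K).
At constant V, T₂/T₁ = P₂/P₁ ⇒ ΔT = T₁(P₂/P₁ − 1) = 403·(588/472 − 1) = 99.04 K.
ΔU = (3.87)(20.79)(99.04) = 7967 J.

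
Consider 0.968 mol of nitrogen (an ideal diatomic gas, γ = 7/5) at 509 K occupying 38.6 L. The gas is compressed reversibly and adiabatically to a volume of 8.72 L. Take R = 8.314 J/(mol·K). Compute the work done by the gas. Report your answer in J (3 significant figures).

W ≈ -8330 J

Adiabatic: TV^(γ−1) = const with γ = 7/5.
T₂ = T₁ (V₁/V₂)^(γ−1) = 509 × (38.6/8.72)^0.4 = 509 × 1.813 = 922.9 K.
W_by = nCᵥ(T₁ − T₂) = (0.968)(20.79)(509 − 922.9) = -8327 J.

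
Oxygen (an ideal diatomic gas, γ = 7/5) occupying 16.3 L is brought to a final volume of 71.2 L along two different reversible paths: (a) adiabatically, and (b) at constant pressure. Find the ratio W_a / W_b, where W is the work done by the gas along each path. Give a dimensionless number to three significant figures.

W_a / W_b ≈ 0.331

Path (a) adiabatic: W = P₁V₁(1 − (V₁/V₂)^(γ−1))/(γ−1) → W_a/(P₁V₁) = 1.114.
Path (b) isobaric: W = P₁(V₂ − V₁) → W_b/(P₁V₁) = 3.368.
W_a / W_b = 1.114 / 3.368 = 0.3307.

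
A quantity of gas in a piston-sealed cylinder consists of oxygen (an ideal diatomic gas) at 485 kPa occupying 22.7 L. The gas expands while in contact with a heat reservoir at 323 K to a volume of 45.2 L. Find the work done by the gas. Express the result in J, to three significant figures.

Isothermal: W = nRT ln(V₂/V₁) = P₁V₁ ln(V₂/V₁).
P₁V₁ = (485 kPa)(22.7 L) = 11010 J.
W = 11010 × ln(45.2/22.7) = 11010 × 0.6887
W_by_gas = 7583 J.

W ≈ 7580 J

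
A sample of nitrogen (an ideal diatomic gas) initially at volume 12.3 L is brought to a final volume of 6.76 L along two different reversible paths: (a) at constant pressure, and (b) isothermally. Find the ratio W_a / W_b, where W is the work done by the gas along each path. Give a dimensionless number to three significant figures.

Path (a) isobaric: W = P₁(V₂ − V₁) → W_a/(P₁V₁) = -0.4504.
Path (b) isothermal: W = P₁V₁ ln(V₂/V₁) → W_b/(P₁V₁) = -0.5986.
W_a / W_b = -0.4504 / -0.5986 = 0.7525.

W_a / W_b ≈ 0.752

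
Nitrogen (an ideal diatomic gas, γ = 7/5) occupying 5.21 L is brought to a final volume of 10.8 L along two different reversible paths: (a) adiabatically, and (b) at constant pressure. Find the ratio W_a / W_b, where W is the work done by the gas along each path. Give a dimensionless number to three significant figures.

W_a / W_b ≈ 0.589

Path (a) adiabatic: W = P₁V₁(1 − (V₁/V₂)^(γ−1))/(γ−1) → W_a/(P₁V₁) = 0.6323.
Path (b) isobaric: W = P₁(V₂ − V₁) → W_b/(P₁V₁) = 1.073.
W_a / W_b = 0.6323 / 1.073 = 0.5893.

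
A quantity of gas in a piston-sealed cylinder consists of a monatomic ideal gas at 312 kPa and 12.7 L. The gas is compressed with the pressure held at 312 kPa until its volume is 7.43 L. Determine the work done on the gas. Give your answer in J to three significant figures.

Isobaric: W = P ΔV.
W = (312 kPa)(7.43 − 12.7 L) = (312)(-5.27) = -1644 J.
Work on gas = −W_by = 1644 J.

W ≈ 1640 J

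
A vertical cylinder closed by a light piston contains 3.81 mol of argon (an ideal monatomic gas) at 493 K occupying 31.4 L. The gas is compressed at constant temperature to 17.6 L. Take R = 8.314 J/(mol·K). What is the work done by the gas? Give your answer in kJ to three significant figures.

Isothermal: W = nRT ln(V₂/V₁).
W = (3.81)(8.314)(493) × ln(17.6/31.4)
  = 15616 × -0.5789
W_by_gas = -9040 J.

W ≈ -9.04 kJ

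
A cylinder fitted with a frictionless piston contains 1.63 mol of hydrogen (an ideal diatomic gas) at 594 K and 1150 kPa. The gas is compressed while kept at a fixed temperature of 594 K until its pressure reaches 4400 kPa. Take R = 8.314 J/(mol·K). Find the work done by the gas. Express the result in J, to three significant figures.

W ≈ -10800 J

Isothermal process: W = nRT ln(V₂/V₁) = nRT ln(P₁/P₂).
W = (1.63)(8.314)(594) × ln(1150/4400)
  = 8050 × ln(0.2614) = 8050 × -1.342
W_by_gas = -10802 J.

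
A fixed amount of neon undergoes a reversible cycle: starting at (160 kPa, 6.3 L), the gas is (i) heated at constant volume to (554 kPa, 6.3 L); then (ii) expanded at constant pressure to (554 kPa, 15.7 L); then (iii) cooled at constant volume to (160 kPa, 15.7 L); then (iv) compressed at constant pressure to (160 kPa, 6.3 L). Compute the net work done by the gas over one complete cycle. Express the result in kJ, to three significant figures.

W_net ≈ 3.70 kJ

Constant-volume legs do no work.
W(ii) = (554)(15.7 − 6.3) = 5208 J; W(iv) = (160)(6.3 − 15.7) = -1504 J.
W_net = 5208 − 1504 = 3704 J (the clockwise enclosed area).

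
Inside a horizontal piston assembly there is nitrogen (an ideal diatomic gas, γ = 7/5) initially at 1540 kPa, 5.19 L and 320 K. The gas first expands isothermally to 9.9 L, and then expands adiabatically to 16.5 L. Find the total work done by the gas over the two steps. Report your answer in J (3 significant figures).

W_total ≈ 8850 J

Step 1 (isothermal): W = P₁V₁ ln(V₂/V₁) = (7993) ln(9.9/5.19) = 5162 J.
After step 1: P = 807.3 kPa, V = 9.9 L, T = 320 K.
Step 2 (adiabatic): W = (P₁V₁ − P₂V₂)/(γ−1) = (7993 − 6516)/0.4 = 3693 J.
W_total = 5162 + 3693 = 8854 J.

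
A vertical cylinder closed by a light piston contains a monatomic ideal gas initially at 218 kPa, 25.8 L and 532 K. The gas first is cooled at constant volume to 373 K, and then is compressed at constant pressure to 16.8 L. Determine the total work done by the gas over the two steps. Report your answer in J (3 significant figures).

Step 1 (isochoric): W = 0 (constant volume).
After step 1: P = 152.8 kPa (V unchanged).
Step 2 (isobaric): W = PΔV = (152.8 kPa)(16.8 − 25.8 L) = -1376 J.
W_total = 0 − 1376 = -1376 J.

W_total ≈ -1380 J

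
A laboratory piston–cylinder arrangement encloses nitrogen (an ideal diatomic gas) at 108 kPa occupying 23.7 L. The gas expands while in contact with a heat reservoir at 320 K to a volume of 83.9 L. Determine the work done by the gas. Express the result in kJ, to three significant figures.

Isothermal: W = nRT ln(V₂/V₁) = P₁V₁ ln(V₂/V₁).
P₁V₁ = (108 kPa)(23.7 L) = 2560 J.
W = 2560 × ln(83.9/23.7) = 2560 × 1.264
W_by_gas = 3236 J.

W ≈ 3.24 kJ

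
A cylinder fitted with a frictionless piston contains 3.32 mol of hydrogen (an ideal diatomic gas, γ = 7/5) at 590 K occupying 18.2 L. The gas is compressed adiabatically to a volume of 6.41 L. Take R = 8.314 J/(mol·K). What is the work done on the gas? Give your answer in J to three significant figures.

W ≈ 21100 J

Adiabatic: TV^(γ−1) = const with γ = 7/5.
T₂ = T₁ (V₁/V₂)^(γ−1) = 590 × (18.2/6.41)^0.4 = 590 × 1.518 = 895.6 K.
W_by = nCᵥ(T₁ − T₂) = (3.32)(20.79)(590 − 895.6) = -21092 J.
Work on gas = −W_by = 21092 J.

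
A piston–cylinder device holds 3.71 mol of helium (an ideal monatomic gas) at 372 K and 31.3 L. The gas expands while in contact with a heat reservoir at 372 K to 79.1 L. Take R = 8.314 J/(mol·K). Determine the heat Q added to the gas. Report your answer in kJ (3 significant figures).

Q ≈ 10.6 kJ

Isothermal ⇒ ΔU = 0, so Q = W = nRT ln(V₂/V₁).
Q = (3.71)(8.314)(372) ln(79.1/31.3) = 11474 × 0.9271 = 10638 J.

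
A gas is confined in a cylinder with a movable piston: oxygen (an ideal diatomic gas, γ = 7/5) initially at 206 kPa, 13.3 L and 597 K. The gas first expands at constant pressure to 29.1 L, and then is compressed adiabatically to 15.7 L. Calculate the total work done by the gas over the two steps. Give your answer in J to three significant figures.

Step 1 (isobaric): W = PΔV = (206 kPa)(29.1 − 13.3 L) = 3255 J.
After step 1: P = 206 kPa, V = 29.1 L, T = 1306 K.
Step 2 (adiabatic): W = (P₁V₁ − P₂V₂)/(γ−1) = (5995 − 7673)/0.4 = -4196 J.
W_total = 3255 − 4196 = -940.9 J.

W_total ≈ -941 J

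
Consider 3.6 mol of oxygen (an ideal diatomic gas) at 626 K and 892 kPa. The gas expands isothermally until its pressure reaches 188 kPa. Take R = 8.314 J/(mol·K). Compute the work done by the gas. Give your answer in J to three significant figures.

W ≈ 29200 J

Isothermal process: W = nRT ln(V₂/V₁) = nRT ln(P₁/P₂).
W = (3.6)(8.314)(626) × ln(892/188)
  = 18736 × ln(4.745) = 18736 × 1.557
W_by_gas = 29173 J.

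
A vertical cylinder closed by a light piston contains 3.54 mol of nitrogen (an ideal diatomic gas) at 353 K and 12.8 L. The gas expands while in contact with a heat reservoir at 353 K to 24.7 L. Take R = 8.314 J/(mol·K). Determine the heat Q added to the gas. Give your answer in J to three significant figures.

Q ≈ 6830 J

Isothermal ⇒ ΔU = 0, so Q = W = nRT ln(V₂/V₁).
Q = (3.54)(8.314)(353) ln(24.7/12.8) = 10389 × 0.6574 = 6830 J.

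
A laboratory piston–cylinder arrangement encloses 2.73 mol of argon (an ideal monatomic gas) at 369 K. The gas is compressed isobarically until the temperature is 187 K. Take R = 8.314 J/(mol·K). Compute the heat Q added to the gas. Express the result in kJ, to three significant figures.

Isobaric: W = nRΔT = (2.73)(8.314)(-182) = -4131 J.
ΔU = nCᵥΔT with Cᵥ = 3R/2: ΔU = (2.73)(12.47)(-182) = -6196 J.
Q = ΔU + W = -6196 − 4131 = -10327 J.

Q ≈ -10.3 kJ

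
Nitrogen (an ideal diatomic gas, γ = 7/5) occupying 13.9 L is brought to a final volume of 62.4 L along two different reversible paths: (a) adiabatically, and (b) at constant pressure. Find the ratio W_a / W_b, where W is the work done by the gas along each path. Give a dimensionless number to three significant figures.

W_a / W_b ≈ 0.324

Path (a) adiabatic: W = P₁V₁(1 − (V₁/V₂)^(γ−1))/(γ−1) → W_a/(P₁V₁) = 1.129.
Path (b) isobaric: W = P₁(V₂ − V₁) → W_b/(P₁V₁) = 3.489.
W_a / W_b = 1.129 / 3.489 = 0.3235.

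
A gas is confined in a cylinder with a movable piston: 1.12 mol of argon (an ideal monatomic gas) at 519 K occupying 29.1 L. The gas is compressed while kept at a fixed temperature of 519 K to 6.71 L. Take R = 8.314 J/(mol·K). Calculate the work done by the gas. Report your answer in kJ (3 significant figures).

Isothermal: W = nRT ln(V₂/V₁).
W = (1.12)(8.314)(519) × ln(6.71/29.1)
  = 4833 × -1.467
W_by_gas = -7090 J.

W ≈ -7.09 kJ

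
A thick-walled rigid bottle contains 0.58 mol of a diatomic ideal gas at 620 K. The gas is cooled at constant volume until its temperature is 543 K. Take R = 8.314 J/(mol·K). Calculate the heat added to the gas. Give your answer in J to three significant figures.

Q ≈ -928 J

Constant volume ⇒ W = 0, so Q = ΔU = nCᵥΔT with Cᵥ = 5R/2 = 20.79 J/(mol·K).
ΔU = (0.58)(20.79)(543 − 620) = -928.3 J.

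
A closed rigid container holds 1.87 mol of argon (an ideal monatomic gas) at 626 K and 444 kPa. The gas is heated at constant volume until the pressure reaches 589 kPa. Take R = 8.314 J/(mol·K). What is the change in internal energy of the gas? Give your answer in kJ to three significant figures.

ΔU ≈ 4.77 kJ

Constant volume ⇒ W = 0, so Q = ΔU = nCᵥΔT with Cᵥ = 3R/2 = 12.47 J/(mol·K).
At constant V, T₂/T₁ = P₂/P₁ ⇒ ΔT = T₁(P₂/P₁ − 1) = 626·(589/444 − 1) = 204.4 K.
ΔU = (1.87)(12.47)(204.4) = 4768 J.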